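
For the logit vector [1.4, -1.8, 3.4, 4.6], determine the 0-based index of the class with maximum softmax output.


Softmax is a monotonic transformation, so it preserves the argmax.
We need to find the index of the maximum logit.
Index 0: 1.4
Index 1: -1.8
Index 2: 3.4
Index 3: 4.6
Maximum logit = 4.6 at index 3

3


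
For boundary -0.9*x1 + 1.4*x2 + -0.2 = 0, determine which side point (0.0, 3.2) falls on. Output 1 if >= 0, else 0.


Compute -0.9 * 0.0 + 1.4 * 3.2 + -0.2
= -0.0 + 4.48 + -0.2
= 4.28
Since 4.28 >= 0, the point is on the positive side.

1


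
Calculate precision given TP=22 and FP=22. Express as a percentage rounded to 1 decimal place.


Precision = TP / (TP + FP) * 100
= 22 / (22 + 22)
= 22 / 44
= 0.5
= 50.0%

50.0


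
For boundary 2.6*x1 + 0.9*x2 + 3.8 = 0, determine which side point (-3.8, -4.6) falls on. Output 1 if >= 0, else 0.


Compute 2.6 * -3.8 + 0.9 * -4.6 + 3.8
= -9.88 + -4.14 + 3.8
= -10.22
Since -10.22 < 0, the point is on the negative side.

0


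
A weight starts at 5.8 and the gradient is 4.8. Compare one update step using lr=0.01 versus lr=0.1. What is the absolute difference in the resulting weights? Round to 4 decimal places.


With lr=0.01: w_new = 5.8 - 0.01 * 4.8 = 5.752
With lr=0.1: w_new = 5.8 - 0.1 * 4.8 = 5.32
Absolute difference = |5.752 - 5.32|
= 0.4320

0.4320


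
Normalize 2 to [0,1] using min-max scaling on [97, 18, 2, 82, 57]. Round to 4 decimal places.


Min = 2, Max = 97
Range = 97 - 2 = 95
Scaled = (x - min) / (max - min)
= (2 - 2) / 95
= 0 / 95
= 0.0000

0.0000


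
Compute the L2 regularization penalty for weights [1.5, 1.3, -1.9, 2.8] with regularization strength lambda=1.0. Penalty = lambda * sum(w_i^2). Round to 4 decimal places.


Squaring each weight:
1.5^2 = 2.25
1.3^2 = 1.69
(-1.9)^2 = 3.61
2.8^2 = 7.84
Sum of squares = 15.39
Penalty = 1.0 * 15.39 = 15.3900

15.3900


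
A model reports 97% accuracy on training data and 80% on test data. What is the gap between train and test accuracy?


Gap = train_accuracy - test_accuracy
= 97 - 80
= 17%
This gap suggests the model is overfitting.

17


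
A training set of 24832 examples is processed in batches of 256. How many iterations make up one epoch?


Iterations per epoch = dataset_size / batch_size
= 24832 / 256
= 97

97


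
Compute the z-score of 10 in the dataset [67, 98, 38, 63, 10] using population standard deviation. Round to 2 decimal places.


Mean = (67 + 98 + 38 + 63 + 10) / 5 = 55.2
Variance = sum((x_i - mean)^2) / n = 874.16
Std = sqrt(874.16) = 29.5662
Z = (x - mean) / std
= (10 - 55.2) / 29.5662
= -45.2 / 29.5662
= -1.53

-1.53


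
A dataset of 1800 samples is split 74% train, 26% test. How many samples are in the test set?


Train samples = 1800 * 74% = 1332
Test samples = 1800 - 1332
= 468

468


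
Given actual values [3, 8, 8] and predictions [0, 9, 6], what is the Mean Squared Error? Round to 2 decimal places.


Differences: [3, -1, 2]
Squared errors: [9, 1, 4]
Sum of squared errors = 14
MSE = 14 / 3 = 4.67

4.67


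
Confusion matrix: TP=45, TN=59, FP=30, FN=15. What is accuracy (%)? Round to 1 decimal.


Accuracy = (TP + TN) / (TP + TN + FP + FN) * 100
= (45 + 59) / (45 + 59 + 30 + 15)
= 104 / 149
= 0.698
= 69.8%

69.8


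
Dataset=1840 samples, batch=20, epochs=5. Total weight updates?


Iterations per epoch = 1840 / 20 = 92
Total updates = iterations_per_epoch * epochs
= 92 * 5
= 460

460


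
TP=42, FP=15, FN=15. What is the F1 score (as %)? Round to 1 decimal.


Precision = TP / (TP + FP) = 42 / 57 = 0.7368
Recall = TP / (TP + FN) = 42 / 57 = 0.7368
F1 = 2 * P * R / (P + R)
= 2 * 0.7368 * 0.7368 / (0.7368 + 0.7368)
= 1.0859 / 1.4737
= 0.7368
As percentage: 73.7%

73.7


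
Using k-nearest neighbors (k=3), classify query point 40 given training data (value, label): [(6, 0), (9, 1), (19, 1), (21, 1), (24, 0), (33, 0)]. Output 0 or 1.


Distances from query 40:
Point 33 (class 0): distance = 7
Point 24 (class 0): distance = 16
Point 21 (class 1): distance = 19
K=3 nearest neighbors: classes = [0, 0, 1]
Votes for class 1: 1 / 3
Majority vote => class 0

0


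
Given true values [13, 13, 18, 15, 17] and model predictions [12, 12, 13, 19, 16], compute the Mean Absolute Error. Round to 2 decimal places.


Absolute errors: [1, 1, 5, 4, 1]
Sum of absolute errors = 12
MAE = 12 / 5 = 2.40

2.40


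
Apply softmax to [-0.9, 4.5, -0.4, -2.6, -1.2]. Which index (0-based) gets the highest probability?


Softmax is a monotonic transformation, so it preserves the argmax.
We need to find the index of the maximum logit.
Index 0: -0.9
Index 1: 4.5
Index 2: -0.4
Index 3: -2.6
Index 4: -1.2
Maximum logit = 4.5 at index 1

1


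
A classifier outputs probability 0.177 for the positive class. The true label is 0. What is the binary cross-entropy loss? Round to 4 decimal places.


For y=0: Loss = -log(1-p)
= -log(1 - 0.177)
= -log(0.823)
= -(-0.1948)
= 0.1948

0.1948


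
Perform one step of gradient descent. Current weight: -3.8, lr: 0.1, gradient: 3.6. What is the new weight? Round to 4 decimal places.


w_new = w_old - lr * gradient
= -3.8 - 0.1 * 3.6
= -3.8 - (0.36)
= -4.1600

-4.1600


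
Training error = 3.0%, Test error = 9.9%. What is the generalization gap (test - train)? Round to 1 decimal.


Generalization gap = test_error - train_error
= 9.9 - 3.0
= 6.9%
A moderate gap.

6.9


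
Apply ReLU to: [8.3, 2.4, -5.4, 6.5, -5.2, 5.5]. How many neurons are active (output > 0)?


ReLU(x) = max(0, x) for each element:
ReLU(8.3) = 8.3
ReLU(2.4) = 2.4
ReLU(-5.4) = 0
ReLU(6.5) = 6.5
ReLU(-5.2) = 0
ReLU(5.5) = 5.5
Active neurons (>0): 4

4


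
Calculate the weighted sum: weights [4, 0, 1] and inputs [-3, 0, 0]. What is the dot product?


Element-wise products:
4 * -3 = -12
0 * 0 = 0
1 * 0 = 0
Sum = -12 + 0 + 0
= -12

-12


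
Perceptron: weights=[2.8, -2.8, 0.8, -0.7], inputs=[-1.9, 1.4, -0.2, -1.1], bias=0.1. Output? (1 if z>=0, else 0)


z = w . x + b
= 2.8*-1.9 + -2.8*1.4 + 0.8*-0.2 + -0.7*-1.1 + 0.1
= -5.32 + -3.92 + -0.16 + 0.77 + 0.1
= -8.63 + 0.1
= -8.53
Since z = -8.53 < 0, output = 0

0


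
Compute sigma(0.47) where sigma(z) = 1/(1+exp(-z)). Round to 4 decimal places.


sigmoid(z) = 1 / (1 + exp(-z))
exp(-(0.47)) = exp(-0.47) = 0.625
1 + 0.625 = 1.625
1 / 1.625 = 0.6154

0.6154


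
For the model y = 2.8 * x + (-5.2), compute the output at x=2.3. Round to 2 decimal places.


y = 2.8 * 2.3 + (-5.2)
= 6.44 + (-5.2)
= 1.24

1.24


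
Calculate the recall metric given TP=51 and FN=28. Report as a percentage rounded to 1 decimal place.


Recall = TP / (TP + FN) * 100
= 51 / (51 + 28)
= 51 / 79
= 0.6456
= 64.6%

64.6


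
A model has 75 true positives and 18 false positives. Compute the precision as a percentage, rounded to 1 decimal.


Precision = TP / (TP + FP) * 100
= 75 / (75 + 18)
= 75 / 93
= 0.8065
= 80.6%

80.6


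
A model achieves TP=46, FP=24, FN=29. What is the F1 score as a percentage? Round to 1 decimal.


Precision = TP / (TP + FP) = 46 / 70 = 0.6571
Recall = TP / (TP + FN) = 46 / 75 = 0.6133
F1 = 2 * P * R / (P + R)
= 2 * 0.6571 * 0.6133 / (0.6571 + 0.6133)
= 0.8061 / 1.2705
= 0.6345
As percentage: 63.4%

63.4


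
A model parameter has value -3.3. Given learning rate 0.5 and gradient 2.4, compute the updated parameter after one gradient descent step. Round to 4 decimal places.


w_new = w_old - lr * gradient
= -3.3 - 0.5 * 2.4
= -3.3 - (1.2)
= -4.5000

-4.5000


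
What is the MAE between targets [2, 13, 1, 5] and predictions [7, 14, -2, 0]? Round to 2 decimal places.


Absolute errors: [5, 1, 3, 5]
Sum of absolute errors = 14
MAE = 14 / 4 = 3.50

3.50


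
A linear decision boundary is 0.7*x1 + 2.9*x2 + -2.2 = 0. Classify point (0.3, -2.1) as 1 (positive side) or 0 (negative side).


Compute 0.7 * 0.3 + 2.9 * -2.1 + -2.2
= 0.21 + -6.09 + -2.2
= -8.08
Since -8.08 < 0, the point is on the negative side.

0


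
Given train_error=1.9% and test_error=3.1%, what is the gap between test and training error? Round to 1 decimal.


Generalization gap = test_error - train_error
= 3.1 - 1.9
= 1.2%
A small gap suggests good generalization.

1.2


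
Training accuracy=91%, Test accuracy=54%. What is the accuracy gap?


Gap = train_accuracy - test_accuracy
= 91 - 54
= 37%
This large gap strongly indicates overfitting.

37


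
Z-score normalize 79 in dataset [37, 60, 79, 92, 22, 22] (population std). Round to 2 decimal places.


Mean = (37 + 60 + 79 + 92 + 22 + 22) / 6 = 52.0
Variance = sum((x_i - mean)^2) / n = 736.3333
Std = sqrt(736.3333) = 27.1355
Z = (x - mean) / std
= (79 - 52.0) / 27.1355
= 27.0 / 27.1355
= 1.00

1.00


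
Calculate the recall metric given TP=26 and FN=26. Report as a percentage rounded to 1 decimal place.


Recall = TP / (TP + FN) * 100
= 26 / (26 + 26)
= 26 / 52
= 0.5
= 50.0%

50.0


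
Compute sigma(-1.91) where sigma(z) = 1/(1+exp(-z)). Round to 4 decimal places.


sigmoid(z) = 1 / (1 + exp(-z))
exp(-(-1.91)) = exp(1.91) = 6.7531
1 + 6.7531 = 7.7531
1 / 7.7531 = 0.1290

0.1290


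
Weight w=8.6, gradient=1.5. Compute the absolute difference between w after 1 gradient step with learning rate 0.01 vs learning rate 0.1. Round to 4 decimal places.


With lr=0.01: w_new = 8.6 - 0.01 * 1.5 = 8.585
With lr=0.1: w_new = 8.6 - 0.1 * 1.5 = 8.45
Absolute difference = |8.585 - 8.45|
= 0.1350

0.1350


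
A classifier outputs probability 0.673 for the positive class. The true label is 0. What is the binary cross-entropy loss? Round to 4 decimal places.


For y=0: Loss = -log(1-p)
= -log(1 - 0.673)
= -log(0.327)
= -(-1.1178)
= 1.1178

1.1178


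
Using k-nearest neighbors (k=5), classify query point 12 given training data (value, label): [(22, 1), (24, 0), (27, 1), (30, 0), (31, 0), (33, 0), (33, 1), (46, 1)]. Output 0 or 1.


Distances from query 12:
Point 22 (class 1): distance = 10
Point 24 (class 0): distance = 12
Point 27 (class 1): distance = 15
Point 30 (class 0): distance = 18
Point 31 (class 0): distance = 19
K=5 nearest neighbors: classes = [1, 0, 1, 0, 0]
Votes for class 1: 2 / 5
Majority vote => class 0

0


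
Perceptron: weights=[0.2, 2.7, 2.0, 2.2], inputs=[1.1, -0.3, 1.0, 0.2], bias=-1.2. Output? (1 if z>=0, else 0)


z = w . x + b
= 0.2*1.1 + 2.7*-0.3 + 2.0*1.0 + 2.2*0.2 + -1.2
= 0.22 + -0.81 + 2.0 + 0.44 + -1.2
= 1.85 + -1.2
= 0.65
Since z = 0.65 >= 0, output = 1

1


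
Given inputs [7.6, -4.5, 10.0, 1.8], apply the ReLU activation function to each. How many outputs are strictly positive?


ReLU(x) = max(0, x) for each element:
ReLU(7.6) = 7.6
ReLU(-4.5) = 0
ReLU(10.0) = 10.0
ReLU(1.8) = 1.8
Active neurons (>0): 3

3


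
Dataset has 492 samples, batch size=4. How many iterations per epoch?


Iterations per epoch = dataset_size / batch_size
= 492 / 4
= 123

123


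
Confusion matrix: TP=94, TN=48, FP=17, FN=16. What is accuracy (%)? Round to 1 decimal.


Accuracy = (TP + TN) / (TP + TN + FP + FN) * 100
= (94 + 48) / (94 + 48 + 17 + 16)
= 142 / 175
= 0.8114
= 81.1%

81.1


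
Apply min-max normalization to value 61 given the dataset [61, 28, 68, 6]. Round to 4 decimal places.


Min = 6, Max = 68
Range = 68 - 6 = 62
Scaled = (x - min) / (max - min)
= (61 - 6) / 62
= 55 / 62
= 0.8871

0.8871


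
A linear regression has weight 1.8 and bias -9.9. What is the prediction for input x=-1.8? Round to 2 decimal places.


y = 1.8 * -1.8 + (-9.9)
= -3.24 + (-9.9)
= -13.14

-13.14


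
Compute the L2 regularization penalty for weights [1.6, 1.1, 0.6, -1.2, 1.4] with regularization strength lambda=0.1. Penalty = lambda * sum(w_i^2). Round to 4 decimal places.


Squaring each weight:
1.6^2 = 2.56
1.1^2 = 1.21
0.6^2 = 0.36
(-1.2)^2 = 1.44
1.4^2 = 1.96
Sum of squares = 7.53
Penalty = 0.1 * 7.53 = 0.7530

0.7530


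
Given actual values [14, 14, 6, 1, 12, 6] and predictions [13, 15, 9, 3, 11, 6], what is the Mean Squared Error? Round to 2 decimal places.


Differences: [1, -1, -3, -2, 1, 0]
Squared errors: [1, 1, 9, 4, 1, 0]
Sum of squared errors = 16
MSE = 16 / 6 = 2.67

2.67


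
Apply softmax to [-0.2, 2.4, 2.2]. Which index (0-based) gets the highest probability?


Softmax is a monotonic transformation, so it preserves the argmax.
We need to find the index of the maximum logit.
Index 0: -0.2
Index 1: 2.4
Index 2: 2.2
Maximum logit = 2.4 at index 1

1


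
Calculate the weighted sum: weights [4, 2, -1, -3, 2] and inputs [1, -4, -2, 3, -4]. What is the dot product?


Element-wise products:
4 * 1 = 4
2 * -4 = -8
-1 * -2 = 2
-3 * 3 = -9
2 * -4 = -8
Sum = 4 + -8 + 2 + -9 + -8
= -19

-19


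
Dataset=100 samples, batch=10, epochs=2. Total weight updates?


Iterations per epoch = 100 / 10 = 10
Total updates = iterations_per_epoch * epochs
= 10 * 2
= 20

20


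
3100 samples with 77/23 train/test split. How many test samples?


Train samples = 3100 * 77% = 2387
Test samples = 3100 - 2387
= 713

713


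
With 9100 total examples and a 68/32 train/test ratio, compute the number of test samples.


Train samples = 9100 * 68% = 6188
Test samples = 9100 - 6188
= 2912

2912


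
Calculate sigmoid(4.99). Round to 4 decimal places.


sigmoid(z) = 1 / (1 + exp(-z))
exp(-(4.99)) = exp(-4.99) = 0.0068
1 + 0.0068 = 1.0068
1 / 1.0068 = 0.9932

0.9932


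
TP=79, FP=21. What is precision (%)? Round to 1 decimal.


Precision = TP / (TP + FP) * 100
= 79 / (79 + 21)
= 79 / 100
= 0.79
= 79.0%

79.0


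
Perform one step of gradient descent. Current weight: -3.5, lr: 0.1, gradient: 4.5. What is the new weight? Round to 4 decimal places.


w_new = w_old - lr * gradient
= -3.5 - 0.1 * 4.5
= -3.5 - (0.45)
= -3.9500

-3.9500


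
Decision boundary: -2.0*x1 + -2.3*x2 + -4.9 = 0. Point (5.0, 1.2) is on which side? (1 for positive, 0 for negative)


Compute -2.0 * 5.0 + -2.3 * 1.2 + -4.9
= -10.0 + -2.76 + -4.9
= -17.66
Since -17.66 < 0, the point is on the negative side.

0


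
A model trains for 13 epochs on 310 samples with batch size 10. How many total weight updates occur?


Iterations per epoch = 310 / 10 = 31
Total updates = iterations_per_epoch * epochs
= 31 * 13
= 403

403


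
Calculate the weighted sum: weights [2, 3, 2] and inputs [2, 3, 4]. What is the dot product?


Element-wise products:
2 * 2 = 4
3 * 3 = 9
2 * 4 = 8
Sum = 4 + 9 + 8
= 21

21


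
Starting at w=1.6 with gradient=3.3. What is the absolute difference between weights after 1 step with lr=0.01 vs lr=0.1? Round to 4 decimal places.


With lr=0.01: w_new = 1.6 - 0.01 * 3.3 = 1.567
With lr=0.1: w_new = 1.6 - 0.1 * 3.3 = 1.27
Absolute difference = |1.567 - 1.27|
= 0.2970

0.2970


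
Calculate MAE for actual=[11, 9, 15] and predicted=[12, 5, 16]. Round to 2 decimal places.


Absolute errors: [1, 4, 1]
Sum of absolute errors = 6
MAE = 6 / 3 = 2.00

2.00


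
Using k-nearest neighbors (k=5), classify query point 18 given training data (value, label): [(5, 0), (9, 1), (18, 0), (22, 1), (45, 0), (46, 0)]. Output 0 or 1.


Distances from query 18:
Point 18 (class 0): distance = 0
Point 22 (class 1): distance = 4
Point 9 (class 1): distance = 9
Point 5 (class 0): distance = 13
Point 45 (class 0): distance = 27
K=5 nearest neighbors: classes = [0, 1, 1, 0, 0]
Votes for class 1: 2 / 5
Majority vote => class 0

0


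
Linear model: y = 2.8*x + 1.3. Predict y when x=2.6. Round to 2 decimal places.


y = 2.8 * 2.6 + (1.3)
= 7.28 + (1.3)
= 8.58

8.58


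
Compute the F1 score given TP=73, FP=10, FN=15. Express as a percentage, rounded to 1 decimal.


Precision = TP / (TP + FP) = 73 / 83 = 0.8795
Recall = TP / (TP + FN) = 73 / 88 = 0.8295
F1 = 2 * P * R / (P + R)
= 2 * 0.8795 * 0.8295 / (0.8795 + 0.8295)
= 1.4592 / 1.7091
= 0.8538
As percentage: 85.4%

85.4


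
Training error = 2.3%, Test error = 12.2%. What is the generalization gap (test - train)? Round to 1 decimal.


Generalization gap = test_error - train_error
= 12.2 - 2.3
= 9.9%
A moderate gap.

9.9


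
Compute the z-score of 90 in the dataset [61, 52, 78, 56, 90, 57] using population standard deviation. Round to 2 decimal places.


Mean = (61 + 52 + 78 + 56 + 90 + 57) / 6 = 65.6667
Variance = sum((x_i - mean)^2) / n = 186.8889
Std = sqrt(186.8889) = 13.6707
Z = (x - mean) / std
= (90 - 65.6667) / 13.6707
= 24.3333 / 13.6707
= 1.78

1.78


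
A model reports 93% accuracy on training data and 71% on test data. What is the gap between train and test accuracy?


Gap = train_accuracy - test_accuracy
= 93 - 71
= 22%
This large gap strongly indicates overfitting.

22


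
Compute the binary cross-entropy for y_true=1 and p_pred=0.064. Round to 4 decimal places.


For y=1: Loss = -log(p)
= -log(0.064)
= -(-2.7489)
= 2.7489

2.7489


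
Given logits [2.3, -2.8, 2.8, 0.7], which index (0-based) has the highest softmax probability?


Softmax is a monotonic transformation, so it preserves the argmax.
We need to find the index of the maximum logit.
Index 0: 2.3
Index 1: -2.8
Index 2: 2.8
Index 3: 0.7
Maximum logit = 2.8 at index 2

2


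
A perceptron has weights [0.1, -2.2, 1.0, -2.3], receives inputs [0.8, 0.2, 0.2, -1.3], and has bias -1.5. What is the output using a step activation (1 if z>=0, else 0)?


z = w . x + b
= 0.1*0.8 + -2.2*0.2 + 1.0*0.2 + -2.3*-1.3 + -1.5
= 0.08 + -0.44 + 0.2 + 2.99 + -1.5
= 2.83 + -1.5
= 1.33
Since z = 1.33 >= 0, output = 1

1


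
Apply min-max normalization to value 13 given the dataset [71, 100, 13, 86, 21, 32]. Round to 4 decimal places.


Min = 13, Max = 100
Range = 100 - 13 = 87
Scaled = (x - min) / (max - min)
= (13 - 13) / 87
= 0 / 87
= 0.0000

0.0000


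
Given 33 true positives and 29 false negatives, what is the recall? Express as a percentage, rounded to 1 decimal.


Recall = TP / (TP + FN) * 100
= 33 / (33 + 29)
= 33 / 62
= 0.5323
= 53.2%

53.2


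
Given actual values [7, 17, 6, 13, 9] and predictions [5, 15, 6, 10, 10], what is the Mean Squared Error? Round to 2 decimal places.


Differences: [2, 2, 0, 3, -1]
Squared errors: [4, 4, 0, 9, 1]
Sum of squared errors = 18
MSE = 18 / 5 = 3.60

3.60


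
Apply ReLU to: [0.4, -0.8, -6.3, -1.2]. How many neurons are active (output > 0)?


ReLU(x) = max(0, x) for each element:
ReLU(0.4) = 0.4
ReLU(-0.8) = 0
ReLU(-6.3) = 0
ReLU(-1.2) = 0
Active neurons (>0): 1

1


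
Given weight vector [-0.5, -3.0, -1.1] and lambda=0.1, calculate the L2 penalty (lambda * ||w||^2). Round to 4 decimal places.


Squaring each weight:
(-0.5)^2 = 0.25
(-3.0)^2 = 9.0
(-1.1)^2 = 1.21
Sum of squares = 10.46
Penalty = 0.1 * 10.46 = 1.0460

1.0460


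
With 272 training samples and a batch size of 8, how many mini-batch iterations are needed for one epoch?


Iterations per epoch = dataset_size / batch_size
= 272 / 8
= 34

34


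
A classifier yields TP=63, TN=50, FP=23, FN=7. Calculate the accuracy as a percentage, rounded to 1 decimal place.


Accuracy = (TP + TN) / (TP + TN + FP + FN) * 100
= (63 + 50) / (63 + 50 + 23 + 7)
= 113 / 143
= 0.7902
= 79.0%

79.0


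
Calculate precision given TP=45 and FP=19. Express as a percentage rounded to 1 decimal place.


Precision = TP / (TP + FP) * 100
= 45 / (45 + 19)
= 45 / 64
= 0.7031
= 70.3%

70.3


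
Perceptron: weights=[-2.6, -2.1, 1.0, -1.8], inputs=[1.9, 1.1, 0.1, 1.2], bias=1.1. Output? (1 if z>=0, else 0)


z = w . x + b
= -2.6*1.9 + -2.1*1.1 + 1.0*0.1 + -1.8*1.2 + 1.1
= -4.94 + -2.31 + 0.1 + -2.16 + 1.1
= -9.31 + 1.1
= -8.21
Since z = -8.21 < 0, output = 0

0


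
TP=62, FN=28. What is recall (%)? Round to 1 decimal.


Recall = TP / (TP + FN) * 100
= 62 / (62 + 28)
= 62 / 90
= 0.6889
= 68.9%

68.9


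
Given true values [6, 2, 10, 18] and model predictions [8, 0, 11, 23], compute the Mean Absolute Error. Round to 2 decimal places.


Absolute errors: [2, 2, 1, 5]
Sum of absolute errors = 10
MAE = 10 / 4 = 2.50

2.50


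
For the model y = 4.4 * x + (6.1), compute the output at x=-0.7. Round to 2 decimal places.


y = 4.4 * -0.7 + (6.1)
= -3.08 + (6.1)
= 3.02

3.02


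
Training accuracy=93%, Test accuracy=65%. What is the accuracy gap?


Gap = train_accuracy - test_accuracy
= 93 - 65
= 28%
This large gap strongly indicates overfitting.

28


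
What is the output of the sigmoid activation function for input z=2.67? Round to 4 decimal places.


sigmoid(z) = 1 / (1 + exp(-z))
exp(-(2.67)) = exp(-2.67) = 0.0693
1 + 0.0693 = 1.0693
1 / 1.0693 = 0.9352

0.9352


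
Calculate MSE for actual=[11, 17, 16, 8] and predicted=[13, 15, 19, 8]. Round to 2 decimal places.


Differences: [-2, 2, -3, 0]
Squared errors: [4, 4, 9, 0]
Sum of squared errors = 17
MSE = 17 / 4 = 4.25

4.25


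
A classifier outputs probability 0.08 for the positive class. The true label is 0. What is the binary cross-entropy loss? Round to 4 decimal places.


For y=0: Loss = -log(1-p)
= -log(1 - 0.08)
= -log(0.92)
= -(-0.0834)
= 0.0834

0.0834


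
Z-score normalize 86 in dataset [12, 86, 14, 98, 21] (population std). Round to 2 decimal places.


Mean = (12 + 86 + 14 + 98 + 21) / 5 = 46.2
Variance = sum((x_i - mean)^2) / n = 1421.76
Std = sqrt(1421.76) = 37.7062
Z = (x - mean) / std
= (86 - 46.2) / 37.7062
= 39.8 / 37.7062
= 1.06

1.06


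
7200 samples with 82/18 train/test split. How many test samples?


Train samples = 7200 * 82% = 5904
Test samples = 7200 - 5904
= 1296

1296


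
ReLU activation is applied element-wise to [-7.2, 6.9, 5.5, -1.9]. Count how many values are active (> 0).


ReLU(x) = max(0, x) for each element:
ReLU(-7.2) = 0
ReLU(6.9) = 6.9
ReLU(5.5) = 5.5
ReLU(-1.9) = 0
Active neurons (>0): 2

2


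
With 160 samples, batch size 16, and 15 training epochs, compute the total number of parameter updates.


Iterations per epoch = 160 / 16 = 10
Total updates = iterations_per_epoch * epochs
= 10 * 15
= 150

150


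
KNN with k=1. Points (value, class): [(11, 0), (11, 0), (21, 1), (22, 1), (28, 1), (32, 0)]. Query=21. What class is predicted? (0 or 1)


Distances from query 21:
Point 21 (class 1): distance = 0
K=1 nearest neighbors: classes = [1]
Votes for class 1: 1 / 1
Majority vote => class 1

1


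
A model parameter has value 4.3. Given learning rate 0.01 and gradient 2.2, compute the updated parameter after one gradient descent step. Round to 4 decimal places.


w_new = w_old - lr * gradient
= 4.3 - 0.01 * 2.2
= 4.3 - (0.022)
= 4.2780

4.2780


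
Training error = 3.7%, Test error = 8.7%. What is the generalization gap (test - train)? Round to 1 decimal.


Generalization gap = test_error - train_error
= 8.7 - 3.7
= 5.0%
A moderate gap.

5.0


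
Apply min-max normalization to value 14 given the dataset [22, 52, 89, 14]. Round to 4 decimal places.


Min = 14, Max = 89
Range = 89 - 14 = 75
Scaled = (x - min) / (max - min)
= (14 - 14) / 75
= 0 / 75
= 0.0000

0.0000


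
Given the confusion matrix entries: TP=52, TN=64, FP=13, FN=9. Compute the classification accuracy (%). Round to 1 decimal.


Accuracy = (TP + TN) / (TP + TN + FP + FN) * 100
= (52 + 64) / (52 + 64 + 13 + 9)
= 116 / 138
= 0.8406
= 84.1%

84.1


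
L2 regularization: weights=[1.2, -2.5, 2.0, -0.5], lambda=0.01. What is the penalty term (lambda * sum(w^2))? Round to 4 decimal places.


Squaring each weight:
1.2^2 = 1.44
(-2.5)^2 = 6.25
2.0^2 = 4.0
(-0.5)^2 = 0.25
Sum of squares = 11.94
Penalty = 0.01 * 11.94 = 0.1194

0.1194


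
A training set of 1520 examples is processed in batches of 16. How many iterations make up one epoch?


Iterations per epoch = dataset_size / batch_size
= 1520 / 16
= 95

95


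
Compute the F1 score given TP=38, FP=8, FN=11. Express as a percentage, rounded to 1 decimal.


Precision = TP / (TP + FP) = 38 / 46 = 0.8261
Recall = TP / (TP + FN) = 38 / 49 = 0.7755
F1 = 2 * P * R / (P + R)
= 2 * 0.8261 * 0.7755 / (0.8261 + 0.7755)
= 1.2813 / 1.6016
= 0.8
As percentage: 80.0%

80.0


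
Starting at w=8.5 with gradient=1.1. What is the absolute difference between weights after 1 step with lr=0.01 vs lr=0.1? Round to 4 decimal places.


With lr=0.01: w_new = 8.5 - 0.01 * 1.1 = 8.489
With lr=0.1: w_new = 8.5 - 0.1 * 1.1 = 8.39
Absolute difference = |8.489 - 8.39|
= 0.0990

0.0990


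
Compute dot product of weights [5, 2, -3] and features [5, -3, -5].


Element-wise products:
5 * 5 = 25
2 * -3 = -6
-3 * -5 = 15
Sum = 25 + -6 + 15
= 34

34


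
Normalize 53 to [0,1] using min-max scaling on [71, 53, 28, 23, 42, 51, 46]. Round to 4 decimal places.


Min = 23, Max = 71
Range = 71 - 23 = 48
Scaled = (x - min) / (max - min)
= (53 - 23) / 48
= 30 / 48
= 0.6250

0.6250


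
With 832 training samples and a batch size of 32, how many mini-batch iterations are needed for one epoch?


Iterations per epoch = dataset_size / batch_size
= 832 / 32
= 26

26


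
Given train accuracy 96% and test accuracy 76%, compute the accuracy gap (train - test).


Gap = train_accuracy - test_accuracy
= 96 - 76
= 20%
This gap suggests the model is overfitting.

20


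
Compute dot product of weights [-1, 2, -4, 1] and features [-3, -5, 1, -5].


Element-wise products:
-1 * -3 = 3
2 * -5 = -10
-4 * 1 = -4
1 * -5 = -5
Sum = 3 + -10 + -4 + -5
= -16

-16


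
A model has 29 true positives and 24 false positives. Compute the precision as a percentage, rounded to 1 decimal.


Precision = TP / (TP + FP) * 100
= 29 / (29 + 24)
= 29 / 53
= 0.5472
= 54.7%

54.7


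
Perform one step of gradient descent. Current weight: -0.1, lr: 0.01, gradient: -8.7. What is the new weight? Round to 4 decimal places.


w_new = w_old - lr * gradient
= -0.1 - 0.01 * -8.7
= -0.1 - (-0.087)
= -0.0130

-0.0130


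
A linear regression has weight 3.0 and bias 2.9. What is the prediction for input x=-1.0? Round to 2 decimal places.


y = 3.0 * -1.0 + (2.9)
= -3.0 + (2.9)
= -0.10

-0.10


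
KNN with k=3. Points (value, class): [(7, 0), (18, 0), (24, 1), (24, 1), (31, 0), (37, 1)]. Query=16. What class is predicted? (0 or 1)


Distances from query 16:
Point 18 (class 0): distance = 2
Point 24 (class 1): distance = 8
Point 24 (class 1): distance = 8
K=3 nearest neighbors: classes = [0, 1, 1]
Votes for class 1: 2 / 3
Majority vote => class 1

1


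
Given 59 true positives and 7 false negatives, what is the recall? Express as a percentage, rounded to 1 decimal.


Recall = TP / (TP + FN) * 100
= 59 / (59 + 7)
= 59 / 66
= 0.8939
= 89.4%

89.4


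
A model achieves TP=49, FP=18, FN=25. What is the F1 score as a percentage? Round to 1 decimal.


Precision = TP / (TP + FP) = 49 / 67 = 0.7313
Recall = TP / (TP + FN) = 49 / 74 = 0.6622
F1 = 2 * P * R / (P + R)
= 2 * 0.7313 * 0.6622 / (0.7313 + 0.6622)
= 0.9685 / 1.3935
= 0.695
As percentage: 69.5%

69.5


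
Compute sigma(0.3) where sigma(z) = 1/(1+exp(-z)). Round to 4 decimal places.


sigmoid(z) = 1 / (1 + exp(-z))
exp(-(0.3)) = exp(-0.3) = 0.7408
1 + 0.7408 = 1.7408
1 / 1.7408 = 0.5744

0.5744


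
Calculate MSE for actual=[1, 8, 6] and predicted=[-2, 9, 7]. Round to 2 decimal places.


Differences: [3, -1, -1]
Squared errors: [9, 1, 1]
Sum of squared errors = 11
MSE = 11 / 3 = 3.67

3.67


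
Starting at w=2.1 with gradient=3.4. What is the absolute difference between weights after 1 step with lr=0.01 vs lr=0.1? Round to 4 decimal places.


With lr=0.01: w_new = 2.1 - 0.01 * 3.4 = 2.066
With lr=0.1: w_new = 2.1 - 0.1 * 3.4 = 1.76
Absolute difference = |2.066 - 1.76|
= 0.3060

0.3060


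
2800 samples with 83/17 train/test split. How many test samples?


Train samples = 2800 * 83% = 2324
Test samples = 2800 - 2324
= 476

476


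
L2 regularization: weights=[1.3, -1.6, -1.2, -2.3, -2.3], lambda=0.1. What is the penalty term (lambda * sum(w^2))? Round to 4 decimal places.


Squaring each weight:
1.3^2 = 1.69
(-1.6)^2 = 2.56
(-1.2)^2 = 1.44
(-2.3)^2 = 5.29
(-2.3)^2 = 5.29
Sum of squares = 16.27
Penalty = 0.1 * 16.27 = 1.6270

1.6270


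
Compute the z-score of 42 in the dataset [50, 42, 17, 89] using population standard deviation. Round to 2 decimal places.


Mean = (50 + 42 + 17 + 89) / 4 = 49.5
Variance = sum((x_i - mean)^2) / n = 668.25
Std = sqrt(668.25) = 25.8505
Z = (x - mean) / std
= (42 - 49.5) / 25.8505
= -7.5 / 25.8505
= -0.29

-0.29


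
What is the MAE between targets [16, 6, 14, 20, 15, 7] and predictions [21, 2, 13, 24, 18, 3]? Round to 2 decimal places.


Absolute errors: [5, 4, 1, 4, 3, 4]
Sum of absolute errors = 21
MAE = 21 / 6 = 3.50

3.50


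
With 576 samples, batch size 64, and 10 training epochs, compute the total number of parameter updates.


Iterations per epoch = 576 / 64 = 9
Total updates = iterations_per_epoch * epochs
= 9 * 10
= 90

90


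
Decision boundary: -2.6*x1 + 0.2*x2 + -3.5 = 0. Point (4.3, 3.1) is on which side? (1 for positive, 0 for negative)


Compute -2.6 * 4.3 + 0.2 * 3.1 + -3.5
= -11.18 + 0.62 + -3.5
= -14.06
Since -14.06 < 0, the point is on the negative side.

0


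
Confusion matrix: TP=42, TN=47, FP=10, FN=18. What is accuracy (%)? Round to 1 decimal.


Accuracy = (TP + TN) / (TP + TN + FP + FN) * 100
= (42 + 47) / (42 + 47 + 10 + 18)
= 89 / 117
= 0.7607
= 76.1%

76.1


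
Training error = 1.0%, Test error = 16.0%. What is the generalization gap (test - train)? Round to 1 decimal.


Generalization gap = test_error - train_error
= 16.0 - 1.0
= 15.0%
A large gap suggests overfitting.

15.0


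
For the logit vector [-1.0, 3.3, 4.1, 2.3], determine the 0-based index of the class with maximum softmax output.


Softmax is a monotonic transformation, so it preserves the argmax.
We need to find the index of the maximum logit.
Index 0: -1.0
Index 1: 3.3
Index 2: 4.1
Index 3: 2.3
Maximum logit = 4.1 at index 2

2


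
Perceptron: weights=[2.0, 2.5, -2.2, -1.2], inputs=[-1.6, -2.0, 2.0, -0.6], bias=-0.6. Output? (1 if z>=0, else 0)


z = w . x + b
= 2.0*-1.6 + 2.5*-2.0 + -2.2*2.0 + -1.2*-0.6 + -0.6
= -3.2 + -5.0 + -4.4 + 0.72 + -0.6
= -11.88 + -0.6
= -12.48
Since z = -12.48 < 0, output = 0

0


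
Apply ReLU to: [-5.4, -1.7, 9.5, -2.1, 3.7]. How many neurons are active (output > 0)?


ReLU(x) = max(0, x) for each element:
ReLU(-5.4) = 0
ReLU(-1.7) = 0
ReLU(9.5) = 9.5
ReLU(-2.1) = 0
ReLU(3.7) = 3.7
Active neurons (>0): 2

2


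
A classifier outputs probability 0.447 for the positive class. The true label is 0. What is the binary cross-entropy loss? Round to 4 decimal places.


For y=0: Loss = -log(1-p)
= -log(1 - 0.447)
= -log(0.553)
= -(-0.5924)
= 0.5924

0.5924


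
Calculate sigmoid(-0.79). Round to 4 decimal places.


sigmoid(z) = 1 / (1 + exp(-z))
exp(-(-0.79)) = exp(0.79) = 2.2034
1 + 2.2034 = 3.2034
1 / 3.2034 = 0.3122

0.3122


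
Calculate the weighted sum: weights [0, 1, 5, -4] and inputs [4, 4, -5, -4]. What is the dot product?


Element-wise products:
0 * 4 = 0
1 * 4 = 4
5 * -5 = -25
-4 * -4 = 16
Sum = 0 + 4 + -25 + 16
= -5

-5


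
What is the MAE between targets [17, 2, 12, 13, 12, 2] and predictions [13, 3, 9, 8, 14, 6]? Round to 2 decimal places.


Absolute errors: [4, 1, 3, 5, 2, 4]
Sum of absolute errors = 19
MAE = 19 / 6 = 3.17

3.17


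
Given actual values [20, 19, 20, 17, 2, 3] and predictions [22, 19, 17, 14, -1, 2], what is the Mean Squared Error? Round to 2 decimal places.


Differences: [-2, 0, 3, 3, 3, 1]
Squared errors: [4, 0, 9, 9, 9, 1]
Sum of squared errors = 32
MSE = 32 / 6 = 5.33

5.33


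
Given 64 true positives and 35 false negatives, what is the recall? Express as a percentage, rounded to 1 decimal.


Recall = TP / (TP + FN) * 100
= 64 / (64 + 35)
= 64 / 99
= 0.6465
= 64.6%

64.6


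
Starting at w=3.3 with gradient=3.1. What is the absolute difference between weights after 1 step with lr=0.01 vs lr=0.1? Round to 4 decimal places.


With lr=0.01: w_new = 3.3 - 0.01 * 3.1 = 3.269
With lr=0.1: w_new = 3.3 - 0.1 * 3.1 = 2.99
Absolute difference = |3.269 - 2.99|
= 0.2790

0.2790


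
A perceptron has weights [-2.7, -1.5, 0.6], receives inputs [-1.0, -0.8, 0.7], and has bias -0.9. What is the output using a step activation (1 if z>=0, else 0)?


z = w . x + b
= -2.7*-1.0 + -1.5*-0.8 + 0.6*0.7 + -0.9
= 2.7 + 1.2 + 0.42 + -0.9
= 4.32 + -0.9
= 3.42
Since z = 3.42 >= 0, output = 1

1


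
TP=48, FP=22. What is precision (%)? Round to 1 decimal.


Precision = TP / (TP + FP) * 100
= 48 / (48 + 22)
= 48 / 70
= 0.6857
= 68.6%

68.6


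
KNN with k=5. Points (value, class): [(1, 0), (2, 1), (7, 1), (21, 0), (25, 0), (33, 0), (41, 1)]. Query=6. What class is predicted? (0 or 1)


Distances from query 6:
Point 7 (class 1): distance = 1
Point 2 (class 1): distance = 4
Point 1 (class 0): distance = 5
Point 21 (class 0): distance = 15
Point 25 (class 0): distance = 19
K=5 nearest neighbors: classes = [1, 1, 0, 0, 0]
Votes for class 1: 2 / 5
Majority vote => class 0

0


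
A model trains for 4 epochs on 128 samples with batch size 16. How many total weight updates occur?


Iterations per epoch = 128 / 16 = 8
Total updates = iterations_per_epoch * epochs
= 8 * 4
= 32

32


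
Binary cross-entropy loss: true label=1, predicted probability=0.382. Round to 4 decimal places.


For y=1: Loss = -log(p)
= -log(0.382)
= -(-0.9623)
= 0.9623

0.9623


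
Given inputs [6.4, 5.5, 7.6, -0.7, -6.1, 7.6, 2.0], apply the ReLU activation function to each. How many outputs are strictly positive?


ReLU(x) = max(0, x) for each element:
ReLU(6.4) = 6.4
ReLU(5.5) = 5.5
ReLU(7.6) = 7.6
ReLU(-0.7) = 0
ReLU(-6.1) = 0
ReLU(7.6) = 7.6
ReLU(2.0) = 2.0
Active neurons (>0): 5

5


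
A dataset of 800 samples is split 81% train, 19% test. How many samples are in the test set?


Train samples = 800 * 81% = 648
Test samples = 800 - 648
= 152

152


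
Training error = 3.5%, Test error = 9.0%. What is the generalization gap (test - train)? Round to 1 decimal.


Generalization gap = test_error - train_error
= 9.0 - 3.5
= 5.5%
A moderate gap.

5.5


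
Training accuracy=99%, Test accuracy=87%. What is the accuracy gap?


Gap = train_accuracy - test_accuracy
= 99 - 87
= 12%
This gap suggests the model is overfitting.

12


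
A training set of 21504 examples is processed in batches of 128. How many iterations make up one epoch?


Iterations per epoch = dataset_size / batch_size
= 21504 / 128
= 168

168


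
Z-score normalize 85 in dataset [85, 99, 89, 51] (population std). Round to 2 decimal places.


Mean = (85 + 99 + 89 + 51) / 4 = 81.0
Variance = sum((x_i - mean)^2) / n = 326.0
Std = sqrt(326.0) = 18.0555
Z = (x - mean) / std
= (85 - 81.0) / 18.0555
= 4.0 / 18.0555
= 0.22

0.22


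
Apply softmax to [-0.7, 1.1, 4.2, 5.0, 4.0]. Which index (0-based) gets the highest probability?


Softmax is a monotonic transformation, so it preserves the argmax.
We need to find the index of the maximum logit.
Index 0: -0.7
Index 1: 1.1
Index 2: 4.2
Index 3: 5.0
Index 4: 4.0
Maximum logit = 5.0 at index 3

3


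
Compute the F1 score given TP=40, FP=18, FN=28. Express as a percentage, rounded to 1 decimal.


Precision = TP / (TP + FP) = 40 / 58 = 0.6897
Recall = TP / (TP + FN) = 40 / 68 = 0.5882
F1 = 2 * P * R / (P + R)
= 2 * 0.6897 * 0.5882 / (0.6897 + 0.5882)
= 0.8114 / 1.2779
= 0.6349
As percentage: 63.5%

63.5


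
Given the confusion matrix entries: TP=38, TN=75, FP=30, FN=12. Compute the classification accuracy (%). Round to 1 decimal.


Accuracy = (TP + TN) / (TP + TN + FP + FN) * 100
= (38 + 75) / (38 + 75 + 30 + 12)
= 113 / 155
= 0.729
= 72.9%

72.9


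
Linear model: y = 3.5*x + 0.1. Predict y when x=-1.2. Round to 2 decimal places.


y = 3.5 * -1.2 + (0.1)
= -4.2 + (0.1)
= -4.10

-4.10


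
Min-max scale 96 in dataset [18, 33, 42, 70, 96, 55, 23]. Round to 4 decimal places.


Min = 18, Max = 96
Range = 96 - 18 = 78
Scaled = (x - min) / (max - min)
= (96 - 18) / 78
= 78 / 78
= 1.0000

1.0000


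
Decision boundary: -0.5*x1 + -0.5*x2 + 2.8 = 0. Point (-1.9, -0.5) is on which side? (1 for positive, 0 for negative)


Compute -0.5 * -1.9 + -0.5 * -0.5 + 2.8
= 0.95 + 0.25 + 2.8
= 4.0
Since 4.0 >= 0, the point is on the positive side.

1


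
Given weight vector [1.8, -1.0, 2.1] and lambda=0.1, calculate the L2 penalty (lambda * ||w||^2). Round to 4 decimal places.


Squaring each weight:
1.8^2 = 3.24
(-1.0)^2 = 1.0
2.1^2 = 4.41
Sum of squares = 8.65
Penalty = 0.1 * 8.65 = 0.8650

0.8650


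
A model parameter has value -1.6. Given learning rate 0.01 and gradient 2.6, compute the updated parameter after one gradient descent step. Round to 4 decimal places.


w_new = w_old - lr * gradient
= -1.6 - 0.01 * 2.6
= -1.6 - (0.026)
= -1.6260

-1.6260


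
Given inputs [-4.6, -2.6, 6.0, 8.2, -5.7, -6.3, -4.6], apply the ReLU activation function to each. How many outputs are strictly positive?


ReLU(x) = max(0, x) for each element:
ReLU(-4.6) = 0
ReLU(-2.6) = 0
ReLU(6.0) = 6.0
ReLU(8.2) = 8.2
ReLU(-5.7) = 0
ReLU(-6.3) = 0
ReLU(-4.6) = 0
Active neurons (>0): 2

2


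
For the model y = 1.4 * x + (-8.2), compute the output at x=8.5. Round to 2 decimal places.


y = 1.4 * 8.5 + (-8.2)
= 11.9 + (-8.2)
= 3.70

3.70


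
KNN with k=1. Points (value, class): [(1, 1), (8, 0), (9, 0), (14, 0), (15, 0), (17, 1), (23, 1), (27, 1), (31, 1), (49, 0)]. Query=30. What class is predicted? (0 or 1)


Distances from query 30:
Point 31 (class 1): distance = 1
K=1 nearest neighbors: classes = [1]
Votes for class 1: 1 / 1
Majority vote => class 1

1


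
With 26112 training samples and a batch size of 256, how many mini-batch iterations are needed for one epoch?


Iterations per epoch = dataset_size / batch_size
= 26112 / 256
= 102

102


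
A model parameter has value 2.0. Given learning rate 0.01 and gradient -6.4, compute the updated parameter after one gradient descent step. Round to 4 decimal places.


w_new = w_old - lr * gradient
= 2.0 - 0.01 * -6.4
= 2.0 - (-0.064)
= 2.0640

2.0640


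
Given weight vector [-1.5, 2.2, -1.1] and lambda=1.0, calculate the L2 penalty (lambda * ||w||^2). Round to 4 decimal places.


Squaring each weight:
(-1.5)^2 = 2.25
2.2^2 = 4.84
(-1.1)^2 = 1.21
Sum of squares = 8.3
Penalty = 1.0 * 8.3 = 8.3000

8.3000


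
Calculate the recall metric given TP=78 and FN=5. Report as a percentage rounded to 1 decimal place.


Recall = TP / (TP + FN) * 100
= 78 / (78 + 5)
= 78 / 83
= 0.9398
= 94.0%

94.0


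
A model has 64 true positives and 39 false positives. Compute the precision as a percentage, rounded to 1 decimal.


Precision = TP / (TP + FP) * 100
= 64 / (64 + 39)
= 64 / 103
= 0.6214
= 62.1%

62.1


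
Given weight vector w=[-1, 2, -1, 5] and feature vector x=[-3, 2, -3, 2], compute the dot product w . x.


Element-wise products:
-1 * -3 = 3
2 * 2 = 4
-1 * -3 = 3
5 * 2 = 10
Sum = 3 + 4 + 3 + 10
= 20

20


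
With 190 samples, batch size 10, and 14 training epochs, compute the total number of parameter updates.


Iterations per epoch = 190 / 10 = 19
Total updates = iterations_per_epoch * epochs
= 19 * 14
= 266

266


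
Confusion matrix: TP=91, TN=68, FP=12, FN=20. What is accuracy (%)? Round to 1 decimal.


Accuracy = (TP + TN) / (TP + TN + FP + FN) * 100
= (91 + 68) / (91 + 68 + 12 + 20)
= 159 / 191
= 0.8325
= 83.2%

83.2


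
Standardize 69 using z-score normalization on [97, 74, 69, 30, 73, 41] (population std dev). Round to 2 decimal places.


Mean = (97 + 74 + 69 + 30 + 73 + 41) / 6 = 64.0
Variance = sum((x_i - mean)^2) / n = 496.6667
Std = sqrt(496.6667) = 22.286
Z = (x - mean) / std
= (69 - 64.0) / 22.286
= 5.0 / 22.286
= 0.22

0.22


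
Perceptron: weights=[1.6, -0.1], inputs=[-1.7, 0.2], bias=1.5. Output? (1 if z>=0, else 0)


z = w . x + b
= 1.6*-1.7 + -0.1*0.2 + 1.5
= -2.72 + -0.02 + 1.5
= -2.74 + 1.5
= -1.24
Since z = -1.24 < 0, output = 0

0


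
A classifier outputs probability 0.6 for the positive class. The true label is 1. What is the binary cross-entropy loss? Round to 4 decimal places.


For y=1: Loss = -log(p)
= -log(0.6)
= -(-0.5108)
= 0.5108

0.5108
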